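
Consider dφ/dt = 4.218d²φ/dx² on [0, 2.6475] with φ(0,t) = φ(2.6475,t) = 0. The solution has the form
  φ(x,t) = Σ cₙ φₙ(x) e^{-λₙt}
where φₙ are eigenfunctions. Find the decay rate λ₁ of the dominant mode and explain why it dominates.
Eigenvalues: λₙ = 4.218n²π²/2.6475².
First three modes:
  n=1: λ₁ = 4.218π²/2.6475² ≈ 5.939
  n=2: λ₂ = 16.872π²/2.6475² ≈ 23.757 (4× faster decay)
  n=3: λ₃ = 37.962π²/2.6475² ≈ 53.454 (9× faster decay)
As t → ∞, higher modes decay exponentially faster. The n=1 mode dominates: φ ~ c₁ sin(πx/2.6475) e^{-λ₁t}.
Decay rate: λ₁ = 4.218π²/2.6475² ≈ 5.939.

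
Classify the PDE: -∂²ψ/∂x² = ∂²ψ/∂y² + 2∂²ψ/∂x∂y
Rewriting in standard form: -∂²ψ/∂x² - 2∂²ψ/∂x∂y - ∂²ψ/∂y² = 0. A = -1, B = -2, C = -1. Discriminant B² - 4AC = 0. Since 0 = 0, parabolic.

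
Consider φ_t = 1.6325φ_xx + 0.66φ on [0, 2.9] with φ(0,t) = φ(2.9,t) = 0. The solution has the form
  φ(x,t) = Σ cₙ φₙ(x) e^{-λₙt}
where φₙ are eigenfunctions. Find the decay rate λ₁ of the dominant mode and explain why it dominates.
Eigenvalues: λₙ = 1.6325n²π²/2.9² - 0.66.
First three modes:
  n=1: λ₁ = 1.6325π²/2.9² - 0.66 ≈ 1.256
  n=2: λ₂ = 6.53π²/2.9² - 0.66 ≈ 7.003
  n=3: λ₃ = 14.6925π²/2.9² - 0.66 ≈ 16.582
Since 1.6325π²/2.9² ≈ 1.916 > 0.66, all λₙ > 0.
The n=1 mode decays slowest → dominates as t → ∞.
Asymptotic: φ ~ c₁ sin(πx/2.9) e^{-λ₁t} with decay rate λ₁ ≈ 1.256.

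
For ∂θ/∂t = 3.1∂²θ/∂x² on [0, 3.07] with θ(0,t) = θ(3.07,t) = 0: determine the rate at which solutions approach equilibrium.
Eigenvalues: λₙ = 3.1n²π²/3.07².
First three modes:
  n=1: λ₁ = 3.1π²/3.07² ≈ 3.246
  n=2: λ₂ = 12.4π²/3.07² ≈ 12.985 (4× faster decay)
  n=3: λ₃ = 27.9π²/3.07² ≈ 29.216 (9× faster decay)
As t → ∞, higher modes decay exponentially faster. The n=1 mode dominates: θ ~ c₁ sin(πx/3.07) e^{-λ₁t}.
Decay rate: λ₁ = 3.1π²/3.07² ≈ 3.246.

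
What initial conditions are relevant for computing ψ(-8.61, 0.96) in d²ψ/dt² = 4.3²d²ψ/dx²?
Domain of dependence: [-12.738, -4.482]. Signals travel at speed 4.3, so data within |x - -8.61| ≤ 4.3·0.96 = 4.128 can reach the point.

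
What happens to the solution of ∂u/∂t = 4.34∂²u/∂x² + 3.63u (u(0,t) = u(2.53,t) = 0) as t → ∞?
u → 0. Diffusion dominates reaction (r=3.63 < κπ²/L²≈6.69); solution decays.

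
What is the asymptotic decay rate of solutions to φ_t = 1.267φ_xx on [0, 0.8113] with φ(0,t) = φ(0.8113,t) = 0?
Eigenvalues: λₙ = 1.267n²π²/0.8113².
First three modes:
  n=1: λ₁ = 1.267π²/0.8113² ≈ 18.998
  n=2: λ₂ = 5.068π²/0.8113² ≈ 75.993 (4× faster decay)
  n=3: λ₃ = 11.403π²/0.8113² ≈ 170.984 (9× faster decay)
As t → ∞, higher modes decay exponentially faster. The n=1 mode dominates: φ ~ c₁ sin(πx/0.8113) e^{-λ₁t}.
Decay rate: λ₁ = 1.267π²/0.8113² ≈ 18.998.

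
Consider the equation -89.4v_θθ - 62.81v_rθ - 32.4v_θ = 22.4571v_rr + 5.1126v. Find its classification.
Rewriting in standard form: -22.4571v_rr - 62.81v_rθ - 89.4v_θθ - 32.4v_θ - 5.1126v = 0. Elliptic. (A = -22.4571, B = -62.81, C = -89.4 gives B² - 4AC = -4085.56286.)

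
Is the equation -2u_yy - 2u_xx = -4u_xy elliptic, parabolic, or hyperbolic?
Rewriting in standard form: -2u_xx + 4u_xy - 2u_yy = 0. Computing B² - 4AC with A = -2, B = 4, C = -2: discriminant = 0 (zero). Answer: parabolic.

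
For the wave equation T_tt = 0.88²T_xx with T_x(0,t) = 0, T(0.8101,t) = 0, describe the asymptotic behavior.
T oscillates (no decay). Energy is conserved; the solution oscillates indefinitely as standing waves.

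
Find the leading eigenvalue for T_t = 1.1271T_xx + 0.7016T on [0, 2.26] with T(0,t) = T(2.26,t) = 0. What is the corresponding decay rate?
Eigenvalues: λₙ = 1.1271n²π²/2.26² - 0.7016.
First three modes:
  n=1: λ₁ = 1.1271π²/2.26² - 0.7016 ≈ 1.476
  n=2: λ₂ = 4.5084π²/2.26² - 0.7016 ≈ 8.01
  n=3: λ₃ = 10.1439π²/2.26² - 0.7016 ≈ 18.9
Since 1.1271π²/2.26² ≈ 2.178 > 0.7016, all λₙ > 0.
The n=1 mode decays slowest → dominates as t → ∞.
Asymptotic: T ~ c₁ sin(πx/2.26) e^{-λ₁t} with decay rate λ₁ ≈ 1.476.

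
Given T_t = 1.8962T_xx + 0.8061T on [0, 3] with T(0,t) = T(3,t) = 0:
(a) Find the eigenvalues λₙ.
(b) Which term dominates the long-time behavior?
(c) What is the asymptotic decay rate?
Eigenvalues: λₙ = 1.8962n²π²/3² - 0.8061.
First three modes:
  n=1: λ₁ = 1.8962π²/3² - 0.8061 ≈ 1.273
  n=2: λ₂ = 7.5848π²/3² - 0.8061 ≈ 7.512
  n=3: λ₃ = 17.0658π²/3² - 0.8061 ≈ 17.909
Since 1.8962π²/3² ≈ 2.079 > 0.8061, all λₙ > 0.
The n=1 mode decays slowest → dominates as t → ∞.
Asymptotic: T ~ c₁ sin(πx/3) e^{-λ₁t} with decay rate λ₁ ≈ 1.273.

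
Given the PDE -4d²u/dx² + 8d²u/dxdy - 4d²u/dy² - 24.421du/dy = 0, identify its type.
The second-order coefficients are A = -4, B = 8, C = -4. Since B² - 4AC = 0 = 0, this is a parabolic PDE.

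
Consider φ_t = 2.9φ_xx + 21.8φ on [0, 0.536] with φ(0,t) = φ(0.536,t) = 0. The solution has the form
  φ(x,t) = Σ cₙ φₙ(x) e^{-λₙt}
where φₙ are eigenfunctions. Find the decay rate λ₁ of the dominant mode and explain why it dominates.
Eigenvalues: λₙ = 2.9n²π²/0.536² - 21.8.
First three modes:
  n=1: λ₁ = 2.9π²/0.536² - 21.8 ≈ 77.825
  n=2: λ₂ = 11.6π²/0.536² - 21.8 ≈ 376.7
  n=3: λ₃ = 26.1π²/0.536² - 21.8 ≈ 874.825
Since 2.9π²/0.536² ≈ 99.625 > 21.8, all λₙ > 0.
The n=1 mode decays slowest → dominates as t → ∞.
Asymptotic: φ ~ c₁ sin(πx/0.536) e^{-λ₁t} with decay rate λ₁ ≈ 77.825.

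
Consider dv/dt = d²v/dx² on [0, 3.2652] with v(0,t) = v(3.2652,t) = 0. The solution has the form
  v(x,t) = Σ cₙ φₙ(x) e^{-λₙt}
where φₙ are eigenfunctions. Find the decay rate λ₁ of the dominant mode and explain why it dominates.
Eigenvalues: λₙ = n²π²/3.2652².
First three modes:
  n=1: λ₁ = π²/3.2652² ≈ 0.926
  n=2: λ₂ = 4π²/3.2652² ≈ 3.703 (4× faster decay)
  n=3: λ₃ = 9π²/3.2652² ≈ 8.331 (9× faster decay)
As t → ∞, higher modes decay exponentially faster. The n=1 mode dominates: v ~ c₁ sin(πx/3.2652) e^{-λ₁t}.
Decay rate: λ₁ = π²/3.2652² ≈ 0.926.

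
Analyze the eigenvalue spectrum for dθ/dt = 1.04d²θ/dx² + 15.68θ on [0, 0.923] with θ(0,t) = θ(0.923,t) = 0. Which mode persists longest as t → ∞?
Eigenvalues: λₙ = 1.04n²π²/0.923² - 15.68.
First three modes:
  n=1: λ₁ = 1.04π²/0.923² - 15.68 ≈ -3.632
  n=2: λ₂ = 4.16π²/0.923² - 15.68 ≈ 32.514
  n=3: λ₃ = 9.36π²/0.923² - 15.68 ≈ 92.756
Since 1.04π²/0.923² ≈ 12.048 < 15.68, λ₁ < 0.
The n=1 mode grows fastest (−λₙ is largest for n=1) → dominates.
Asymptotic: θ ~ c₁ sin(πx/0.923) e^{3.632t} (exponential growth at rate −λ₁ ≈ 3.632).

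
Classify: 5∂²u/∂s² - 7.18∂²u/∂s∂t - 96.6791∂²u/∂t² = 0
Hyperbolic (discriminant = 1985.1344).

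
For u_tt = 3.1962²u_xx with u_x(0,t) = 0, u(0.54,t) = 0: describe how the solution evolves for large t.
u oscillates (no decay). Energy is conserved; the solution oscillates indefinitely as standing waves.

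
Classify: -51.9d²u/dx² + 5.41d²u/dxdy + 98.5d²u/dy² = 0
Hyperbolic (discriminant = 20477.8681).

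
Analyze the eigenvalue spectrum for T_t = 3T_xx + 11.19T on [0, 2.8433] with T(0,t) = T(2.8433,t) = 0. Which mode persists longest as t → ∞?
Eigenvalues: λₙ = 3n²π²/2.8433² - 11.19.
First three modes:
  n=1: λ₁ = 3π²/2.8433² - 11.19 ≈ -7.528
  n=2: λ₂ = 12π²/2.8433² - 11.19 ≈ 3.46
  n=3: λ₃ = 27π²/2.8433² - 11.19 ≈ 21.772
Since 3π²/2.8433² ≈ 3.662 < 11.19, λ₁ < 0.
The n=1 mode grows fastest (−λₙ is largest for n=1) → dominates.
Asymptotic: T ~ c₁ sin(πx/2.8433) e^{7.528t} (exponential growth at rate −λ₁ ≈ 7.528).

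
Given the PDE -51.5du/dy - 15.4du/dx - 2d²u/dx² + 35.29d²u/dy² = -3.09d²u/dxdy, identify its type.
Rewriting in standard form: -2d²u/dx² + 3.09d²u/dxdy + 35.29d²u/dy² - 15.4du/dx - 51.5du/dy = 0. The second-order coefficients are A = -2, B = 3.09, C = 35.29. Since B² - 4AC = 291.8681 > 0, this is a hyperbolic PDE.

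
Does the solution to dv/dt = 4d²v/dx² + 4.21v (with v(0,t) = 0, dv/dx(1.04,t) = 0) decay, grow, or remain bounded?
v → 0. Diffusion dominates reaction (r=4.21 < κπ²/(4L²)≈9.13); solution decays.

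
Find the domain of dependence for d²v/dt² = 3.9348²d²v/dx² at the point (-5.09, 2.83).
Domain of dependence: [-16.225484, 6.045484]. Signals travel at speed 3.9348, so data within |x - -5.09| ≤ 3.9348·2.83 = 11.135484 can reach the point.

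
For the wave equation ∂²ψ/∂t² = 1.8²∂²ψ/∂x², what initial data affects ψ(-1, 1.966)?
Domain of dependence: [-4.5388, 2.5388]. Signals travel at speed 1.8, so data within |x - -1| ≤ 1.8·1.966 = 3.5388 can reach the point.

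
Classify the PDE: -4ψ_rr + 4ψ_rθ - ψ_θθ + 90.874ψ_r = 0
A = -4, B = 4, C = -1. Discriminant B² - 4AC = 0. Since 0 = 0, parabolic.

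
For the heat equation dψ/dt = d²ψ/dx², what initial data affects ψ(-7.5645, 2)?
The entire real line. The heat equation has infinite propagation speed: any initial disturbance instantly affects all points (though exponentially small far away).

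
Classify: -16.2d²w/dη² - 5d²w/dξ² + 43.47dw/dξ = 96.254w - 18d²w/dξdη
Rewriting in standard form: -5d²w/dξ² + 18d²w/dξdη - 16.2d²w/dη² + 43.47dw/dξ - 96.254w = 0. Parabolic (discriminant = 0).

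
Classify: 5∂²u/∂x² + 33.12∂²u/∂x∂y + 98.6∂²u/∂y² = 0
Elliptic (discriminant = -875.0656).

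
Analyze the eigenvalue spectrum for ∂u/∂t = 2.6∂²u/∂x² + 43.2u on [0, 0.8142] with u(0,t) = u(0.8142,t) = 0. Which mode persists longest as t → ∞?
Eigenvalues: λₙ = 2.6n²π²/0.8142² - 43.2.
First three modes:
  n=1: λ₁ = 2.6π²/0.8142² - 43.2 ≈ -4.491
  n=2: λ₂ = 10.4π²/0.8142² - 43.2 ≈ 111.636
  n=3: λ₃ = 23.4π²/0.8142² - 43.2 ≈ 305.18
Since 2.6π²/0.8142² ≈ 38.709 < 43.2, λ₁ < 0.
The n=1 mode grows fastest (−λₙ is largest for n=1) → dominates.
Asymptotic: u ~ c₁ sin(πx/0.8142) e^{4.491t} (exponential growth at rate −λ₁ ≈ 4.491).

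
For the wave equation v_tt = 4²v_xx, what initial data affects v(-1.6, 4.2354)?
Domain of dependence: [-18.5416, 15.3416]. Signals travel at speed 4, so data within |x - -1.6| ≤ 4·4.2354 = 16.9416 can reach the point.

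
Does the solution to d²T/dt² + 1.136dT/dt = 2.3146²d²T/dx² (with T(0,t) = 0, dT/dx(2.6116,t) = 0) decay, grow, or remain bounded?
T → 0. Damping (γ=1.136) dissipates energy; oscillations decay exponentially.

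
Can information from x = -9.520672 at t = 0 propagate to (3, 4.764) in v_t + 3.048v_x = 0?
No. Only data at x = -11.520672 affects (3, 4.764). Advection has one-way propagation along characteristics.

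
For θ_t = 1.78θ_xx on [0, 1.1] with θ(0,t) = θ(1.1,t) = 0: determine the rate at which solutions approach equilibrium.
Eigenvalues: λₙ = 1.78n²π²/1.1².
First three modes:
  n=1: λ₁ = 1.78π²/1.1² ≈ 14.519
  n=2: λ₂ = 7.12π²/1.1² ≈ 58.076 (4× faster decay)
  n=3: λ₃ = 16.02π²/1.1² ≈ 130.67 (9× faster decay)
As t → ∞, higher modes decay exponentially faster. The n=1 mode dominates: θ ~ c₁ sin(πx/1.1) e^{-λ₁t}.
Decay rate: λ₁ = 1.78π²/1.1² ≈ 14.519.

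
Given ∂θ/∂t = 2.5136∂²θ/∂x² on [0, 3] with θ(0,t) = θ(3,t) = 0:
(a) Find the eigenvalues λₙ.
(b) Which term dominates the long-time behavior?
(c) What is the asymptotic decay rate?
Eigenvalues: λₙ = 2.5136n²π²/3².
First three modes:
  n=1: λ₁ = 2.5136π²/3² ≈ 2.756
  n=2: λ₂ = 10.0544π²/3² ≈ 11.026 (4× faster decay)
  n=3: λ₃ = 22.6224π²/3² ≈ 24.808 (9× faster decay)
As t → ∞, higher modes decay exponentially faster. The n=1 mode dominates: θ ~ c₁ sin(πx/3) e^{-λ₁t}.
Decay rate: λ₁ = 2.5136π²/3² ≈ 2.756.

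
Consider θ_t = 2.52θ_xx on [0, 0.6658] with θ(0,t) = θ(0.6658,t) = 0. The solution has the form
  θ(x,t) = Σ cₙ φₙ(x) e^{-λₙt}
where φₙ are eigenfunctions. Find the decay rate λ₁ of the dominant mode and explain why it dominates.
Eigenvalues: λₙ = 2.52n²π²/0.6658².
First three modes:
  n=1: λ₁ = 2.52π²/0.6658² ≈ 56.106
  n=2: λ₂ = 10.08π²/0.6658² ≈ 224.426 (4× faster decay)
  n=3: λ₃ = 22.68π²/0.6658² ≈ 504.958 (9× faster decay)
As t → ∞, higher modes decay exponentially faster. The n=1 mode dominates: θ ~ c₁ sin(πx/0.6658) e^{-λ₁t}.
Decay rate: λ₁ = 2.52π²/0.6658² ≈ 56.106.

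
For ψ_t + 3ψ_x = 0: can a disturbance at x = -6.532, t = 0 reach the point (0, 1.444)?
No. Only data at x = -4.332 affects (0, 1.444). Advection has one-way propagation along characteristics.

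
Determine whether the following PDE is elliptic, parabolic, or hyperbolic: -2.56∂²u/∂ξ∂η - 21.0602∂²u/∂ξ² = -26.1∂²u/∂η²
Rewriting in standard form: -21.0602∂²u/∂ξ² - 2.56∂²u/∂ξ∂η + 26.1∂²u/∂η² = 0. Coefficients: A = -21.0602, B = -2.56, C = 26.1. B² - 4AC = 2205.23848, which is positive, so the equation is hyperbolic.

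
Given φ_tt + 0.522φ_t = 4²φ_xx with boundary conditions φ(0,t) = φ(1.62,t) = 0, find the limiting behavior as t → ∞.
φ → 0. Damping (γ=0.522) dissipates energy; oscillations decay exponentially.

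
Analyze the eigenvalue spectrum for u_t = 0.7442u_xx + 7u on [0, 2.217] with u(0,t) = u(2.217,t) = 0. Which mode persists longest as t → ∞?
Eigenvalues: λₙ = 0.7442n²π²/2.217² - 7.
First three modes:
  n=1: λ₁ = 0.7442π²/2.217² - 7 ≈ -5.506
  n=2: λ₂ = 2.9768π²/2.217² - 7 ≈ -1.023
  n=3: λ₃ = 6.6978π²/2.217² - 7 ≈ 6.449
Since 0.7442π²/2.217² ≈ 1.494 < 7, λ₁ < 0.
The n=1 mode grows fastest (−λₙ is largest for n=1) → dominates.
Asymptotic: u ~ c₁ sin(πx/2.217) e^{5.506t} (exponential growth at rate −λ₁ ≈ 5.506).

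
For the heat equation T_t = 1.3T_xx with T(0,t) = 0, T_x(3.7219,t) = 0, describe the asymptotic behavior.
T → 0. Heat escapes through the Dirichlet boundary.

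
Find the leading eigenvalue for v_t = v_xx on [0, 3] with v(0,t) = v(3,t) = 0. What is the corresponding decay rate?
Eigenvalues: λₙ = n²π²/3².
First three modes:
  n=1: λ₁ = π²/3² ≈ 1.097
  n=2: λ₂ = 4π²/3² ≈ 4.386 (4× faster decay)
  n=3: λ₃ = 9π²/3² ≈ 9.87 (9× faster decay)
As t → ∞, higher modes decay exponentially faster. The n=1 mode dominates: v ~ c₁ sin(πx/3) e^{-λ₁t}.
Decay rate: λ₁ = π²/3² ≈ 1.097.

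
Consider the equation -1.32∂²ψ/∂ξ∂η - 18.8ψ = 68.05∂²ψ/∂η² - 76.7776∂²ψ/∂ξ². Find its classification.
Rewriting in standard form: 76.7776∂²ψ/∂ξ² - 1.32∂²ψ/∂ξ∂η - 68.05∂²ψ/∂η² - 18.8ψ = 0. Hyperbolic. (A = 76.7776, B = -1.32, C = -68.05 gives B² - 4AC = 20900.60512.)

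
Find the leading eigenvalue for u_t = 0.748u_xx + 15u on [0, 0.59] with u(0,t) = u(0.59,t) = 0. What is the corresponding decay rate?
Eigenvalues: λₙ = 0.748n²π²/0.59² - 15.
First three modes:
  n=1: λ₁ = 0.748π²/0.59² - 15 ≈ 6.208
  n=2: λ₂ = 2.992π²/0.59² - 15 ≈ 69.832
  n=3: λ₃ = 6.732π²/0.59² - 15 ≈ 175.871
Since 0.748π²/0.59² ≈ 21.208 > 15, all λₙ > 0.
The n=1 mode decays slowest → dominates as t → ∞.
Asymptotic: u ~ c₁ sin(πx/0.59) e^{-λ₁t} with decay rate λ₁ ≈ 6.208.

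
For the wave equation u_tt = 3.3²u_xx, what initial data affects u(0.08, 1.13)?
Domain of dependence: [-3.649, 3.809]. Signals travel at speed 3.3, so data within |x - 0.08| ≤ 3.3·1.13 = 3.729 can reach the point.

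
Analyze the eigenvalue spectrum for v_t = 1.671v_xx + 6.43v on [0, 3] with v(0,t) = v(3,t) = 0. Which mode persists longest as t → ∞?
Eigenvalues: λₙ = 1.671n²π²/3² - 6.43.
First three modes:
  n=1: λ₁ = 1.671π²/3² - 6.43 ≈ -4.598
  n=2: λ₂ = 6.684π²/3² - 6.43 ≈ 0.9
  n=3: λ₃ = 15.039π²/3² - 6.43 ≈ 10.062
Since 1.671π²/3² ≈ 1.832 < 6.43, λ₁ < 0.
The n=1 mode grows fastest (−λₙ is largest for n=1) → dominates.
Asymptotic: v ~ c₁ sin(πx/3) e^{4.598t} (exponential growth at rate −λ₁ ≈ 4.598).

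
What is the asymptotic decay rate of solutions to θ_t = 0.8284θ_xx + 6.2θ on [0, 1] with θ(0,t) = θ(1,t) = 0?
Eigenvalues: λₙ = 0.8284n²π²/1² - 6.2.
First three modes:
  n=1: λ₁ = 0.8284π² - 6.2 ≈ 1.976
  n=2: λ₂ = 3.3136π² - 6.2 ≈ 26.504
  n=3: λ₃ = 7.4556π² - 6.2 ≈ 67.384
Since 0.8284π² ≈ 8.176 > 6.2, all λₙ > 0.
The n=1 mode decays slowest → dominates as t → ∞.
Asymptotic: θ ~ c₁ sin(πx/1) e^{-λ₁t} with decay rate λ₁ ≈ 1.976.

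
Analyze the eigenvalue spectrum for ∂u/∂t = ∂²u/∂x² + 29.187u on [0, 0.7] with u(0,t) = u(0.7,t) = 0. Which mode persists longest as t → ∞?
Eigenvalues: λₙ = n²π²/0.7² - 29.187.
First three modes:
  n=1: λ₁ = π²/0.7² - 29.187 ≈ -9.045
  n=2: λ₂ = 4π²/0.7² - 29.187 ≈ 51.381
  n=3: λ₃ = 9π²/0.7² - 29.187 ≈ 152.091
Since π²/0.7² ≈ 20.142 < 29.187, λ₁ < 0.
The n=1 mode grows fastest (−λₙ is largest for n=1) → dominates.
Asymptotic: u ~ c₁ sin(πx/0.7) e^{9.045t} (exponential growth at rate −λ₁ ≈ 9.045).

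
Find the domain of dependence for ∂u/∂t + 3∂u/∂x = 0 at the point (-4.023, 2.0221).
A single point: x = -10.0893. The characteristic through (-4.023, 2.0221) is x - 3t = const, so x = -4.023 - 3·2.0221 = -10.0893.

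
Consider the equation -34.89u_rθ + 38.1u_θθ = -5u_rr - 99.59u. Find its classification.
Rewriting in standard form: 5u_rr - 34.89u_rθ + 38.1u_θθ + 99.59u = 0. Hyperbolic. (A = 5, B = -34.89, C = 38.1 gives B² - 4AC = 455.3121.)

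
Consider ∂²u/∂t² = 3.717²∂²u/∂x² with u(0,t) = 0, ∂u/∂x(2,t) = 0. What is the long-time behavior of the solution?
As t → ∞, u oscillates (no decay). Energy is conserved; the solution oscillates indefinitely as standing waves.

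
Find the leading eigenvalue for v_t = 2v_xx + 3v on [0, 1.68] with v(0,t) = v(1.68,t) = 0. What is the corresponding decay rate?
Eigenvalues: λₙ = 2n²π²/1.68² - 3.
First three modes:
  n=1: λ₁ = 2π²/1.68² - 3 ≈ 3.994
  n=2: λ₂ = 8π²/1.68² - 3 ≈ 24.975
  n=3: λ₃ = 18π²/1.68² - 3 ≈ 59.944
Since 2π²/1.68² ≈ 6.994 > 3, all λₙ > 0.
The n=1 mode decays slowest → dominates as t → ∞.
Asymptotic: v ~ c₁ sin(πx/1.68) e^{-λ₁t} with decay rate λ₁ ≈ 3.994.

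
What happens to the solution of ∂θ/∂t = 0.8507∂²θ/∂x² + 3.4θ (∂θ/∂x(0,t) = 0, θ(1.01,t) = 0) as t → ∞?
θ grows unboundedly. Reaction dominates diffusion (r=3.4 > κπ²/(4L²)≈2.06); solution grows exponentially.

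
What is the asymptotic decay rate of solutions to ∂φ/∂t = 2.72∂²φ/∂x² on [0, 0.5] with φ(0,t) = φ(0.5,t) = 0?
Eigenvalues: λₙ = 2.72n²π²/0.5².
First three modes:
  n=1: λ₁ = 2.72π²/0.5² ≈ 107.381
  n=2: λ₂ = 10.88π²/0.5² ≈ 429.525 (4× faster decay)
  n=3: λ₃ = 24.48π²/0.5² ≈ 966.432 (9× faster decay)
As t → ∞, higher modes decay exponentially faster. The n=1 mode dominates: φ ~ c₁ sin(πx/0.5) e^{-λ₁t}.
Decay rate: λ₁ = 2.72π²/0.5² ≈ 107.381.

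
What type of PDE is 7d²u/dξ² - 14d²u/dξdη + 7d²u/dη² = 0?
With A = 7, B = -14, C = 7, the discriminant is 0. This is a parabolic PDE.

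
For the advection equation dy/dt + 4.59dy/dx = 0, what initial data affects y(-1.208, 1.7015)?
A single point: x = -9.017885. The characteristic through (-1.208, 1.7015) is x - 4.59t = const, so x = -1.208 - 4.59·1.7015 = -9.017885.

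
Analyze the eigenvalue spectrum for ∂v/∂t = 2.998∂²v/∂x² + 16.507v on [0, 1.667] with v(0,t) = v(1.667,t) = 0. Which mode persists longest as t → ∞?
Eigenvalues: λₙ = 2.998n²π²/1.667² - 16.507.
First three modes:
  n=1: λ₁ = 2.998π²/1.667² - 16.507 ≈ -5.859
  n=2: λ₂ = 11.992π²/1.667² - 16.507 ≈ 26.084
  n=3: λ₃ = 26.982π²/1.667² - 16.507 ≈ 79.323
Since 2.998π²/1.667² ≈ 10.648 < 16.507, λ₁ < 0.
The n=1 mode grows fastest (−λₙ is largest for n=1) → dominates.
Asymptotic: v ~ c₁ sin(πx/1.667) e^{5.859t} (exponential growth at rate −λ₁ ≈ 5.859).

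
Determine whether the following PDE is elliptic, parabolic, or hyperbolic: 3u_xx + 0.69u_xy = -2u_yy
Rewriting in standard form: 3u_xx + 0.69u_xy + 2u_yy = 0. Coefficients: A = 3, B = 0.69, C = 2. B² - 4AC = -23.5239, which is negative, so the equation is elliptic.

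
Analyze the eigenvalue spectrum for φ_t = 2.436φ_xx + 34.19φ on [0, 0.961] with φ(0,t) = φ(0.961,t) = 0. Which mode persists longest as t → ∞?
Eigenvalues: λₙ = 2.436n²π²/0.961² - 34.19.
First three modes:
  n=1: λ₁ = 2.436π²/0.961² - 34.19 ≈ -8.157
  n=2: λ₂ = 9.744π²/0.961² - 34.19 ≈ 69.943
  n=3: λ₃ = 21.924π²/0.961² - 34.19 ≈ 200.11
Since 2.436π²/0.961² ≈ 26.033 < 34.19, λ₁ < 0.
The n=1 mode grows fastest (−λₙ is largest for n=1) → dominates.
Asymptotic: φ ~ c₁ sin(πx/0.961) e^{8.157t} (exponential growth at rate −λ₁ ≈ 8.157).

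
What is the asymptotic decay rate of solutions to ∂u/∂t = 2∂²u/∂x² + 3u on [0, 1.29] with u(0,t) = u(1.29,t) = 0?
Eigenvalues: λₙ = 2n²π²/1.29² - 3.
First three modes:
  n=1: λ₁ = 2π²/1.29² - 3 ≈ 8.862
  n=2: λ₂ = 8π²/1.29² - 3 ≈ 44.447
  n=3: λ₃ = 18π²/1.29² - 3 ≈ 103.756
Since 2π²/1.29² ≈ 11.862 > 3, all λₙ > 0.
The n=1 mode decays slowest → dominates as t → ∞.
Asymptotic: u ~ c₁ sin(πx/1.29) e^{-λ₁t} with decay rate λ₁ ≈ 8.862.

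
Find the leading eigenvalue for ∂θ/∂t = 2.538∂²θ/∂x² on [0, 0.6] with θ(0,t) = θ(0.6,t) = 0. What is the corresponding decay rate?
Eigenvalues: λₙ = 2.538n²π²/0.6².
First three modes:
  n=1: λ₁ = 2.538π²/0.6² ≈ 69.581
  n=2: λ₂ = 10.152π²/0.6² ≈ 278.323 (4× faster decay)
  n=3: λ₃ = 22.842π²/0.6² ≈ 626.226 (9× faster decay)
As t → ∞, higher modes decay exponentially faster. The n=1 mode dominates: θ ~ c₁ sin(πx/0.6) e^{-λ₁t}.
Decay rate: λ₁ = 2.538π²/0.6² ≈ 69.581.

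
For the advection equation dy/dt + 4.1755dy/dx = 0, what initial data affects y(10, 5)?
A single point: x = -10.8775. The characteristic through (10, 5) is x - 4.1755t = const, so x = 10 - 4.1755·5 = -10.8775.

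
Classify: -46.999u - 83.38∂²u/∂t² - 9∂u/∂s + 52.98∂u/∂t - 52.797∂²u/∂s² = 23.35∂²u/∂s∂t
Rewriting in standard form: -52.797∂²u/∂s² - 23.35∂²u/∂s∂t - 83.38∂²u/∂t² - 9∂u/∂s + 52.98∂u/∂t - 46.999u = 0. Elliptic (discriminant = -17063.63294).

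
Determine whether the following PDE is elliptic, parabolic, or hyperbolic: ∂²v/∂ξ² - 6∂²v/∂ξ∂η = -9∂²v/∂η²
Rewriting in standard form: ∂²v/∂ξ² - 6∂²v/∂ξ∂η + 9∂²v/∂η² = 0. Coefficients: A = 1, B = -6, C = 9. B² - 4AC = 0, which is zero, so the equation is parabolic.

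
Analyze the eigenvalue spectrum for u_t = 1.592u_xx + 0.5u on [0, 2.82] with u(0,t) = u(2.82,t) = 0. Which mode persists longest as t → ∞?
Eigenvalues: λₙ = 1.592n²π²/2.82² - 0.5.
First three modes:
  n=1: λ₁ = 1.592π²/2.82² - 0.5 ≈ 1.476
  n=2: λ₂ = 6.368π²/2.82² - 0.5 ≈ 7.403
  n=3: λ₃ = 14.328π²/2.82² - 0.5 ≈ 17.282
Since 1.592π²/2.82² ≈ 1.976 > 0.5, all λₙ > 0.
The n=1 mode decays slowest → dominates as t → ∞.
Asymptotic: u ~ c₁ sin(πx/2.82) e^{-λ₁t} with decay rate λ₁ ≈ 1.476.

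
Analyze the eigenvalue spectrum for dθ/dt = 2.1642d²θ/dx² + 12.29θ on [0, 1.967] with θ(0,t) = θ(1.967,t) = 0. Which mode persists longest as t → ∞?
Eigenvalues: λₙ = 2.1642n²π²/1.967² - 12.29.
First three modes:
  n=1: λ₁ = 2.1642π²/1.967² - 12.29 ≈ -6.769
  n=2: λ₂ = 8.6568π²/1.967² - 12.29 ≈ 9.793
  n=3: λ₃ = 19.4778π²/1.967² - 12.29 ≈ 37.396
Since 2.1642π²/1.967² ≈ 5.521 < 12.29, λ₁ < 0.
The n=1 mode grows fastest (−λₙ is largest for n=1) → dominates.
Asymptotic: θ ~ c₁ sin(πx/1.967) e^{6.769t} (exponential growth at rate −λ₁ ≈ 6.769).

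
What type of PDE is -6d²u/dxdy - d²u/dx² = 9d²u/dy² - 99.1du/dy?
Rewriting in standard form: -d²u/dx² - 6d²u/dxdy - 9d²u/dy² + 99.1du/dy = 0. With A = -1, B = -6, C = -9, the discriminant is 0. This is a parabolic PDE.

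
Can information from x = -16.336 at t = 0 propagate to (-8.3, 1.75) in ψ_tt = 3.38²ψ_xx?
No. The domain of dependence is [-14.215, -2.385], and -16.336 is outside this interval.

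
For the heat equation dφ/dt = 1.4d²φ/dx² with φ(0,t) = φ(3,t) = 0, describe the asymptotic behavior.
φ → 0. Heat diffuses out through both boundaries.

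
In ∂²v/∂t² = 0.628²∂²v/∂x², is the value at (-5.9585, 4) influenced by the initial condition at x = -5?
Yes. The domain of dependence is [-8.4705, -3.4465], and -5 ∈ [-8.4705, -3.4465].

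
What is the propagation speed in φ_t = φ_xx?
Infinite. The heat equation is parabolic, not hyperbolic, so disturbances propagate instantly.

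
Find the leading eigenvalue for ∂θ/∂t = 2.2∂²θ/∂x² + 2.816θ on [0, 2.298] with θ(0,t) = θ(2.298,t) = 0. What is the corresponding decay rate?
Eigenvalues: λₙ = 2.2n²π²/2.298² - 2.816.
First three modes:
  n=1: λ₁ = 2.2π²/2.298² - 2.816 ≈ 1.296
  n=2: λ₂ = 8.8π²/2.298² - 2.816 ≈ 13.631
  n=3: λ₃ = 19.8π²/2.298² - 2.816 ≈ 34.189
Since 2.2π²/2.298² ≈ 4.112 > 2.816, all λₙ > 0.
The n=1 mode decays slowest → dominates as t → ∞.
Asymptotic: θ ~ c₁ sin(πx/2.298) e^{-λ₁t} with decay rate λ₁ ≈ 1.296.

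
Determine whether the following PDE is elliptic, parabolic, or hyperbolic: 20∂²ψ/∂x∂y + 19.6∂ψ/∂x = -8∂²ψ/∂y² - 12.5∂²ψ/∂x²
Rewriting in standard form: 12.5∂²ψ/∂x² + 20∂²ψ/∂x∂y + 8∂²ψ/∂y² + 19.6∂ψ/∂x = 0. Coefficients: A = 12.5, B = 20, C = 8. B² - 4AC = 0, which is zero, so the equation is parabolic.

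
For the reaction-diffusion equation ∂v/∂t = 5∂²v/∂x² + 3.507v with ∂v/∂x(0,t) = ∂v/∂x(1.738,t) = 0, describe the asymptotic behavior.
v grows unboundedly. With Neumann BCs the constant mode has diffusion eigenvalue 0, so any r > 0 makes it grow like e^(3.507t); solution grows exponentially.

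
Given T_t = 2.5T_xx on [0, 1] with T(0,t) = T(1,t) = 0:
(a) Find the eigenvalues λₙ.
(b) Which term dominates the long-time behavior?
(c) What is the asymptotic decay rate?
Eigenvalues: λₙ = 2.5n²π².
First three modes:
  n=1: λ₁ = 2.5π² ≈ 24.674
  n=2: λ₂ = 10π² ≈ 98.696 (4× faster decay)
  n=3: λ₃ = 22.5π² ≈ 222.066 (9× faster decay)
As t → ∞, higher modes decay exponentially faster. The n=1 mode dominates: T ~ c₁ sin(πx) e^{-λ₁t}.
Decay rate: λ₁ = 2.5π² ≈ 24.674.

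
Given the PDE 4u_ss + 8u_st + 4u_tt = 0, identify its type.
The second-order coefficients are A = 4, B = 8, C = 4. Since B² - 4AC = 0 = 0, this is a parabolic PDE.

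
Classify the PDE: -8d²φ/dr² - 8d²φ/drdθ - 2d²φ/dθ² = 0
A = -8, B = -8, C = -2. Discriminant B² - 4AC = 0. Since 0 = 0, parabolic.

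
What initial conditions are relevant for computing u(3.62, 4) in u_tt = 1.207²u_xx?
Domain of dependence: [-1.208, 8.448]. Signals travel at speed 1.207, so data within |x - 3.62| ≤ 1.207·4 = 4.828 can reach the point.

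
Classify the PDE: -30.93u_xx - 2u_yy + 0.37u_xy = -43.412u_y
Rewriting in standard form: -30.93u_xx + 0.37u_xy - 2u_yy + 43.412u_y = 0. A = -30.93, B = 0.37, C = -2. Discriminant B² - 4AC = -247.3031. Since -247.3031 < 0, elliptic.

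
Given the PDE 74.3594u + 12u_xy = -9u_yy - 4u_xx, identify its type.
Rewriting in standard form: 4u_xx + 12u_xy + 9u_yy + 74.3594u = 0. The second-order coefficients are A = 4, B = 12, C = 9. Since B² - 4AC = 0 = 0, this is a parabolic PDE.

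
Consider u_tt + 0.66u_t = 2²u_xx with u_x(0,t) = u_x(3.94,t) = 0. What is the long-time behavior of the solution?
As t → ∞, u → constant (steady state). Damping (γ=0.66) dissipates the nonconstant modes; with Neumann BCs the spatial average obeys M''+γM'=0 and tends to a finite limit.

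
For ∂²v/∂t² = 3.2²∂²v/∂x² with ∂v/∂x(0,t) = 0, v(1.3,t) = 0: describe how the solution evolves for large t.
v oscillates (no decay). Energy is conserved; the solution oscillates indefinitely as standing waves.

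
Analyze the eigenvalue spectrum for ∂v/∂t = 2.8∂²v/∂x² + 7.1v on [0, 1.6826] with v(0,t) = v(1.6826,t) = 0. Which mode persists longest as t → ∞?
Eigenvalues: λₙ = 2.8n²π²/1.6826² - 7.1.
First three modes:
  n=1: λ₁ = 2.8π²/1.6826² - 7.1 ≈ 2.661
  n=2: λ₂ = 11.2π²/1.6826² - 7.1 ≈ 31.944
  n=3: λ₃ = 25.2π²/1.6826² - 7.1 ≈ 80.749
Since 2.8π²/1.6826² ≈ 9.761 > 7.1, all λₙ > 0.
The n=1 mode decays slowest → dominates as t → ∞.
Asymptotic: v ~ c₁ sin(πx/1.6826) e^{-λ₁t} with decay rate λ₁ ≈ 2.661.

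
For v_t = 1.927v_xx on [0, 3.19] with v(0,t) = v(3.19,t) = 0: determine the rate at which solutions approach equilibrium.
Eigenvalues: λₙ = 1.927n²π²/3.19².
First three modes:
  n=1: λ₁ = 1.927π²/3.19² ≈ 1.869
  n=2: λ₂ = 7.708π²/3.19² ≈ 7.476 (4× faster decay)
  n=3: λ₃ = 17.343π²/3.19² ≈ 16.821 (9× faster decay)
As t → ∞, higher modes decay exponentially faster. The n=1 mode dominates: v ~ c₁ sin(πx/3.19) e^{-λ₁t}.
Decay rate: λ₁ = 1.927π²/3.19² ≈ 1.869.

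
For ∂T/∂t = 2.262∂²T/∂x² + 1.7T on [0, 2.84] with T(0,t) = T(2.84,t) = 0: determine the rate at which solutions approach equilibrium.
Eigenvalues: λₙ = 2.262n²π²/2.84² - 1.7.
First three modes:
  n=1: λ₁ = 2.262π²/2.84² - 1.7 ≈ 1.068
  n=2: λ₂ = 9.048π²/2.84² - 1.7 ≈ 9.372
  n=3: λ₃ = 20.358π²/2.84² - 1.7 ≈ 23.211
Since 2.262π²/2.84² ≈ 2.768 > 1.7, all λₙ > 0.
The n=1 mode decays slowest → dominates as t → ∞.
Asymptotic: T ~ c₁ sin(πx/2.84) e^{-λ₁t} with decay rate λ₁ ≈ 1.068.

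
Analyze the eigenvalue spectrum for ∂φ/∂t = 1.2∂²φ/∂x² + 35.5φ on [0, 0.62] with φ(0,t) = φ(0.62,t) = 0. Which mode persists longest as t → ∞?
Eigenvalues: λₙ = 1.2n²π²/0.62² - 35.5.
First three modes:
  n=1: λ₁ = 1.2π²/0.62² - 35.5 ≈ -4.69
  n=2: λ₂ = 4.8π²/0.62² - 35.5 ≈ 87.742
  n=3: λ₃ = 10.8π²/0.62² - 35.5 ≈ 241.794
Since 1.2π²/0.62² ≈ 30.81 < 35.5, λ₁ < 0.
The n=1 mode grows fastest (−λₙ is largest for n=1) → dominates.
Asymptotic: φ ~ c₁ sin(πx/0.62) e^{4.69t} (exponential growth at rate −λ₁ ≈ 4.69).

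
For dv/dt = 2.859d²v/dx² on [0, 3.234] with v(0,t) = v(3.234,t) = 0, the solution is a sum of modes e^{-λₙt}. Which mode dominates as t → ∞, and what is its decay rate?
Eigenvalues: λₙ = 2.859n²π²/3.234².
First three modes:
  n=1: λ₁ = 2.859π²/3.234² ≈ 2.698
  n=2: λ₂ = 11.436π²/3.234² ≈ 10.792 (4× faster decay)
  n=3: λ₃ = 25.731π²/3.234² ≈ 24.282 (9× faster decay)
As t → ∞, higher modes decay exponentially faster. The n=1 mode dominates: v ~ c₁ sin(πx/3.234) e^{-λ₁t}.
Decay rate: λ₁ = 2.859π²/3.234² ≈ 2.698.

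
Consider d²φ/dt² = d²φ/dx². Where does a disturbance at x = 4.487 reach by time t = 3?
Domain of influence: [1.487, 7.487]. Data at x = 4.487 spreads outward at speed 1.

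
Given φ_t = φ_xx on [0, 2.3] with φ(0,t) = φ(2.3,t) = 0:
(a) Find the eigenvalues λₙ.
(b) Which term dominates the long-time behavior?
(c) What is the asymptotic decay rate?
Eigenvalues: λₙ = n²π²/2.3².
First three modes:
  n=1: λ₁ = π²/2.3² ≈ 1.866
  n=2: λ₂ = 4π²/2.3² ≈ 7.463 (4× faster decay)
  n=3: λ₃ = 9π²/2.3² ≈ 16.791 (9× faster decay)
As t → ∞, higher modes decay exponentially faster. The n=1 mode dominates: φ ~ c₁ sin(πx/2.3) e^{-λ₁t}.
Decay rate: λ₁ = π²/2.3² ≈ 1.866.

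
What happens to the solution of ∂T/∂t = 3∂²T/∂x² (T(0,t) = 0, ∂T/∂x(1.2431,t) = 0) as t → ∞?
T → 0. Heat escapes through the Dirichlet boundary.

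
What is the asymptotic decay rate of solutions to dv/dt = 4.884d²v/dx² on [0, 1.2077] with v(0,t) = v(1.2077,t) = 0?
Eigenvalues: λₙ = 4.884n²π²/1.2077².
First three modes:
  n=1: λ₁ = 4.884π²/1.2077² ≈ 33.049
  n=2: λ₂ = 19.536π²/1.2077² ≈ 132.196 (4× faster decay)
  n=3: λ₃ = 43.956π²/1.2077² ≈ 297.44 (9× faster decay)
As t → ∞, higher modes decay exponentially faster. The n=1 mode dominates: v ~ c₁ sin(πx/1.2077) e^{-λ₁t}.
Decay rate: λ₁ = 4.884π²/1.2077² ≈ 33.049.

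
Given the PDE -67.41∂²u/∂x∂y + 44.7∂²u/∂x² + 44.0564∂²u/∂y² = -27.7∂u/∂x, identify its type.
Rewriting in standard form: 44.7∂²u/∂x² - 67.41∂²u/∂x∂y + 44.0564∂²u/∂y² + 27.7∂u/∂x = 0. The second-order coefficients are A = 44.7, B = -67.41, C = 44.0564. Since B² - 4AC = -3333.17622 < 0, this is an elliptic PDE.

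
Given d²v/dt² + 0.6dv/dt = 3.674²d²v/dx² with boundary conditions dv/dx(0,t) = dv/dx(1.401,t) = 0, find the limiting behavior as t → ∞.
v → constant (steady state). Damping (γ=0.6) dissipates the nonconstant modes; with Neumann BCs the spatial average obeys M''+γM'=0 and tends to a finite limit.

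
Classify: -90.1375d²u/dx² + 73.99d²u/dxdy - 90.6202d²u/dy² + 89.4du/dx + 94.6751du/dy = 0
Elliptic (discriminant = -27198.59301).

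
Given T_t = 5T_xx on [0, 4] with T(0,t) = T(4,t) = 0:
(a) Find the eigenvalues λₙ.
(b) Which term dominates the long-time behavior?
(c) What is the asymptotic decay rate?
Eigenvalues: λₙ = 5n²π²/4².
First three modes:
  n=1: λ₁ = 5π²/4² ≈ 3.084
  n=2: λ₂ = 20π²/4² ≈ 12.337 (4× faster decay)
  n=3: λ₃ = 45π²/4² ≈ 27.758 (9× faster decay)
As t → ∞, higher modes decay exponentially faster. The n=1 mode dominates: T ~ c₁ sin(πx/4) e^{-λ₁t}.
Decay rate: λ₁ = 5π²/4² ≈ 3.084.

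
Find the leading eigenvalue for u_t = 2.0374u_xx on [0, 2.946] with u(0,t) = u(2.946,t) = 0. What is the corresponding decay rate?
Eigenvalues: λₙ = 2.0374n²π²/2.946².
First three modes:
  n=1: λ₁ = 2.0374π²/2.946² ≈ 2.317
  n=2: λ₂ = 8.1496π²/2.946² ≈ 9.268 (4× faster decay)
  n=3: λ₃ = 18.3366π²/2.946² ≈ 20.852 (9× faster decay)
As t → ∞, higher modes decay exponentially faster. The n=1 mode dominates: u ~ c₁ sin(πx/2.946) e^{-λ₁t}.
Decay rate: λ₁ = 2.0374π²/2.946² ≈ 2.317.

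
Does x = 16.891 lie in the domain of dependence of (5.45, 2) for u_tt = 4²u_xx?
No. The domain of dependence is [-2.55, 13.45], and 16.891 is outside this interval.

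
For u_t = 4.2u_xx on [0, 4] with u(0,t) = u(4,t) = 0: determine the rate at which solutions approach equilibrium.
Eigenvalues: λₙ = 4.2n²π²/4².
First three modes:
  n=1: λ₁ = 4.2π²/4² ≈ 2.591
  n=2: λ₂ = 16.8π²/4² ≈ 10.363 (4× faster decay)
  n=3: λ₃ = 37.8π²/4² ≈ 23.317 (9× faster decay)
As t → ∞, higher modes decay exponentially faster. The n=1 mode dominates: u ~ c₁ sin(πx/4) e^{-λ₁t}.
Decay rate: λ₁ = 4.2π²/4² ≈ 2.591.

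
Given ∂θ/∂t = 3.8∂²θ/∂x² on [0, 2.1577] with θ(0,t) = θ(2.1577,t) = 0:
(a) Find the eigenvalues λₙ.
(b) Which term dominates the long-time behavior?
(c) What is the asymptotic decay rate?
Eigenvalues: λₙ = 3.8n²π²/2.1577².
First three modes:
  n=1: λ₁ = 3.8π²/2.1577² ≈ 8.056
  n=2: λ₂ = 15.2π²/2.1577² ≈ 32.223 (4× faster decay)
  n=3: λ₃ = 34.2π²/2.1577² ≈ 72.501 (9× faster decay)
As t → ∞, higher modes decay exponentially faster. The n=1 mode dominates: θ ~ c₁ sin(πx/2.1577) e^{-λ₁t}.
Decay rate: λ₁ = 3.8π²/2.1577² ≈ 8.056.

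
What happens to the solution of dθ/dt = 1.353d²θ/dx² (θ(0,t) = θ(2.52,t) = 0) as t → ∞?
θ → 0. Heat diffuses out through both boundaries.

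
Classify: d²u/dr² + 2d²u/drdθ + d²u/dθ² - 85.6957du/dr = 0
Parabolic (discriminant = 0).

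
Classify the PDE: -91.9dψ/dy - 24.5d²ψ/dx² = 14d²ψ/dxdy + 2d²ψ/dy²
Rewriting in standard form: -24.5d²ψ/dx² - 14d²ψ/dxdy - 2d²ψ/dy² - 91.9dψ/dy = 0. A = -24.5, B = -14, C = -2. Discriminant B² - 4AC = 0. Since 0 = 0, parabolic.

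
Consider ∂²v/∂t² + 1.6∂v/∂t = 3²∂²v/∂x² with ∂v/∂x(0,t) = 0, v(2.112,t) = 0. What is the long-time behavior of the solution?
As t → ∞, v → 0. Damping (γ=1.6) dissipates energy; oscillations decay exponentially.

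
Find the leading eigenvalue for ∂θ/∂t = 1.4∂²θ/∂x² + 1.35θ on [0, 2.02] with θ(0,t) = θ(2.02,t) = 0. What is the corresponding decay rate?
Eigenvalues: λₙ = 1.4n²π²/2.02² - 1.35.
First three modes:
  n=1: λ₁ = 1.4π²/2.02² - 1.35 ≈ 2.036
  n=2: λ₂ = 5.6π²/2.02² - 1.35 ≈ 12.195
  n=3: λ₃ = 12.6π²/2.02² - 1.35 ≈ 29.127
Since 1.4π²/2.02² ≈ 3.386 > 1.35, all λₙ > 0.
The n=1 mode decays slowest → dominates as t → ∞.
Asymptotic: θ ~ c₁ sin(πx/2.02) e^{-λ₁t} with decay rate λ₁ ≈ 2.036.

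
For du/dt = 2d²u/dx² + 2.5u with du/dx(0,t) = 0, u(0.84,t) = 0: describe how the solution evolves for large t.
u → 0. Diffusion dominates reaction (r=2.5 < κπ²/(4L²)≈6.99); solution decays.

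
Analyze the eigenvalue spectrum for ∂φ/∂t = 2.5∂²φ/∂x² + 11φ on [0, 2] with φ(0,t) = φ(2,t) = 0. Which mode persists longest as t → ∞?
Eigenvalues: λₙ = 2.5n²π²/2² - 11.
First three modes:
  n=1: λ₁ = 2.5π²/2² - 11 ≈ -4.831
  n=2: λ₂ = 10π²/2² - 11 ≈ 13.674
  n=3: λ₃ = 22.5π²/2² - 11 ≈ 44.517
Since 2.5π²/2² ≈ 6.169 < 11, λ₁ < 0.
The n=1 mode grows fastest (−λₙ is largest for n=1) → dominates.
Asymptotic: φ ~ c₁ sin(πx/2) e^{4.831t} (exponential growth at rate −λ₁ ≈ 4.831).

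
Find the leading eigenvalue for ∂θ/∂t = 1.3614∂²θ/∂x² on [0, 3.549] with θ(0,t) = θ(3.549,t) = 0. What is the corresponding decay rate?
Eigenvalues: λₙ = 1.3614n²π²/3.549².
First three modes:
  n=1: λ₁ = 1.3614π²/3.549² ≈ 1.067
  n=2: λ₂ = 5.4456π²/3.549² ≈ 4.267 (4× faster decay)
  n=3: λ₃ = 12.2526π²/3.549² ≈ 9.601 (9× faster decay)
As t → ∞, higher modes decay exponentially faster. The n=1 mode dominates: θ ~ c₁ sin(πx/3.549) e^{-λ₁t}.
Decay rate: λ₁ = 1.3614π²/3.549² ≈ 1.067.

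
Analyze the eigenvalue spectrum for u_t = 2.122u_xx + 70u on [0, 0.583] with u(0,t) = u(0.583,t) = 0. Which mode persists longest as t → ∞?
Eigenvalues: λₙ = 2.122n²π²/0.583² - 70.
First three modes:
  n=1: λ₁ = 2.122π²/0.583² - 70 ≈ -8.382
  n=2: λ₂ = 8.488π²/0.583² - 70 ≈ 176.472
  n=3: λ₃ = 19.098π²/0.583² - 70 ≈ 484.563
Since 2.122π²/0.583² ≈ 61.618 < 70, λ₁ < 0.
The n=1 mode grows fastest (−λₙ is largest for n=1) → dominates.
Asymptotic: u ~ c₁ sin(πx/0.583) e^{8.382t} (exponential growth at rate −λ₁ ≈ 8.382).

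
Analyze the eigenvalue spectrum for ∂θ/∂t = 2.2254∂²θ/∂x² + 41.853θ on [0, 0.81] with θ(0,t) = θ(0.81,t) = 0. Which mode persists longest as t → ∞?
Eigenvalues: λₙ = 2.2254n²π²/0.81² - 41.853.
First three modes:
  n=1: λ₁ = 2.2254π²/0.81² - 41.853 ≈ -8.377
  n=2: λ₂ = 8.9016π²/0.81² - 41.853 ≈ 92.052
  n=3: λ₃ = 20.0286π²/0.81² - 41.853 ≈ 259.434
Since 2.2254π²/0.81² ≈ 33.476 < 41.853, λ₁ < 0.
The n=1 mode grows fastest (−λₙ is largest for n=1) → dominates.
Asymptotic: θ ~ c₁ sin(πx/0.81) e^{8.377t} (exponential growth at rate −λ₁ ≈ 8.377).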